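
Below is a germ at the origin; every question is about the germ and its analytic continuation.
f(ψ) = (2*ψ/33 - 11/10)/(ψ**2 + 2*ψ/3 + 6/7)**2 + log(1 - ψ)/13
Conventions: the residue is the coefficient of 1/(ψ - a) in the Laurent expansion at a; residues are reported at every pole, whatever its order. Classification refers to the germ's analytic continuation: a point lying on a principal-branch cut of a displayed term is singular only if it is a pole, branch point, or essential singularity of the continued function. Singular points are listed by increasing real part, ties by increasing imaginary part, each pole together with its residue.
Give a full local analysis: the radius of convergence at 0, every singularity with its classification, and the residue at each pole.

Denominator factor (ψ**2 + 2*ψ/3 + 6/7)^2: discriminant -188/63, complex-conjugate roots (-1/3) + ((1/21)*sqrt(329))*i and (-1/3) - ((1/21)*sqrt(329))*i; poles of order 2, moduli (1/7)*sqrt(42) and (1/7)*sqrt(42).
Branch term (1/13)*log(1 - ψ/(1)): its argument vanishes at ψ = 1, a logarithmic branch point, modulus 1.
The radius of convergence is the smallest modulus among the singular points: (1/7)*sqrt(42).
The branch term is analytic at (-1/3) - ((1/21)*sqrt(329))*i and contributes nothing to the residue; only the rational part matters.
The factor ψ**2 + 2*ψ/3 + 6/7 splits as (ψ - a)(ψ - a') with a = (-1/3) - ((1/21)*sqrt(329))*i, a' = (-1/3) + ((1/21)*sqrt(329))*i. At the order-2 pole a set g(ψ) = (ψ - a)^2*(rational part) = [2*ψ/33 - 11/10] / (ψ - a')^2.
Order-2 pole: residue = g'(a); g'((-1/3) - ((1/21)*sqrt(329))*i) = -((23289/971960)*sqrt(329))*i, so the residue is -((23289/971960)*sqrt(329))*i.
The branch term is analytic at (-1/3) + ((1/21)*sqrt(329))*i and contributes nothing to the residue; only the rational part matters.
The factor ψ**2 + 2*ψ/3 + 6/7 splits as (ψ - a)(ψ - a') with a = (-1/3) + ((1/21)*sqrt(329))*i, a' = (-1/3) - ((1/21)*sqrt(329))*i. At the order-2 pole a set g(ψ) = (ψ - a)^2*(rational part) = [2*ψ/33 - 11/10] / (ψ - a')^2.
Order-2 pole: residue = g'(a); g'((-1/3) + ((1/21)*sqrt(329))*i) = ((23289/971960)*sqrt(329))*i, so the residue is ((23289/971960)*sqrt(329))*i.
List the singular points by increasing real part (a conjugate pair: the negative imaginary part first).

Radius of convergence at 0: (1/7)*sqrt(42).
At (-1/3) - ((1/21)*sqrt(329))*i: a pole of order 2; residue -((23289/971960)*sqrt(329))*i.
At (-1/3) + ((1/21)*sqrt(329))*i: a pole of order 2; residue ((23289/971960)*sqrt(329))*i.
At 1: a logarithmic branch point.


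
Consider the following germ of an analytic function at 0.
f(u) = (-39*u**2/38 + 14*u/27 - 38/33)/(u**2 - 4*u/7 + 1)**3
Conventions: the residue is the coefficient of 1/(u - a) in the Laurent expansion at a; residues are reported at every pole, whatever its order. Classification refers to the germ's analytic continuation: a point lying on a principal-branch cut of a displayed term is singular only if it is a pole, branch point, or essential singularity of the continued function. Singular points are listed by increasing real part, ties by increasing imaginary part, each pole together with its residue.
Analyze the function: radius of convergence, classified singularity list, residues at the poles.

Denominator factor (u**2 - 4*u/7 + 1)^3: discriminant -180/49, complex-conjugate roots (2/7) + ((3/7)*sqrt(5))*i and (2/7) - ((3/7)*sqrt(5))*i; poles of order 3, moduli 1 and 1.
The radius of convergence is the smallest modulus among the singular points: 1.
The factor u**2 - 4*u/7 + 1 splits as (u - a)(u - a') with a = (2/7) - ((3/7)*sqrt(5))*i, a' = (2/7) + ((3/7)*sqrt(5))*i. At the order-3 pole a set g(u) = (u - a)^3*f(u) = [-39*u**2/38 + 14*u/27 - 38/33] / (u - a')^3.
Order-3 pole: residue = g''(a)/2; g''((2/7) - ((3/7)*sqrt(5))*i) = -((13989941/48114000)*sqrt(5))*i, so the residue is -((13989941/96228000)*sqrt(5))*i.
The factor u**2 - 4*u/7 + 1 splits as (u - a)(u - a') with a = (2/7) + ((3/7)*sqrt(5))*i, a' = (2/7) - ((3/7)*sqrt(5))*i. At the order-3 pole a set g(u) = (u - a)^3*f(u) = [-39*u**2/38 + 14*u/27 - 38/33] / (u - a')^3.
Order-3 pole: residue = g''(a)/2; g''((2/7) + ((3/7)*sqrt(5))*i) = ((13989941/48114000)*sqrt(5))*i, so the residue is ((13989941/96228000)*sqrt(5))*i.
List the singular points by increasing real part (a conjugate pair: the negative imaginary part first).

Radius of convergence at 0: 1.
At (2/7) - ((3/7)*sqrt(5))*i: a pole of order 3; residue -((13989941/96228000)*sqrt(5))*i.
At (2/7) + ((3/7)*sqrt(5))*i: a pole of order 3; residue ((13989941/96228000)*sqrt(5))*i.


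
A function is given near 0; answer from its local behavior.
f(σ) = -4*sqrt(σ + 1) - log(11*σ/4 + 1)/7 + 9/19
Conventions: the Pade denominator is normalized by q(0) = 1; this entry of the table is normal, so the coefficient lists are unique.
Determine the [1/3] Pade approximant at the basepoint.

Taylor coefficients needed (expand at 0): a_0 = -67/19, a_1 = -67/28, a_2 = 233/224, a_3 = -1667/1344, a_4 = 15761/7168.
Write the denominator as Q(σ) = 1 + q1*σ + q2*σ^2 + q3*σ^3. Requiring Q*f - P = O(σ^5) with deg P <= 1 kills the coefficients of σ^2..σ^4 in Q*f:
  σ^2: a_2 + q1*a_1 + q2*a_0 = 0, i.e. 233/224 + (-67/28)*q1 + (-67/19)*q2 = 0.
  σ^3: a_3 + q1*a_2 + q2*a_1 + q3*a_0 = 0, i.e. -1667/1344 + (233/224)*q1 + (-67/28)*q2 + (-67/19)*q3 = 0.
  σ^4: a_4 + q1*a_3 + q2*a_2 + q3*a_1 = 0, i.e. 15761/7168 + (-1667/1344)*q1 + (233/224)*q2 + (-67/28)*q3 = 0.
Solving this linear system: q1 = 135061687/132505096, q2 = -52563177/132505096, q3 = 185892499421/852272777472.
The numerator is Q*f truncated at degree 1: P0 = a_0 = -67/19; P1 = a_1 + q1*a_0 = -1574831015/263032504.

The Pade approximant has numerator coefficients [-67/19, -1574831015/263032504]; denominator coefficients [1, 135061687/132505096, -52563177/132505096, 185892499421/852272777472].


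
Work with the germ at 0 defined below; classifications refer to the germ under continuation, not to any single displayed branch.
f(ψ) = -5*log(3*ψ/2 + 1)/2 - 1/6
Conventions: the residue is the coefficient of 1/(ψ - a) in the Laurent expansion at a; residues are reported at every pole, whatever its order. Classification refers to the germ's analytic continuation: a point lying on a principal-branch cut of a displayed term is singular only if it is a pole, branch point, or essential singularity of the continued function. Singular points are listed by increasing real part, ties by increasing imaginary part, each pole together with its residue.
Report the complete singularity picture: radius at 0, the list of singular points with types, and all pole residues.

Radius of convergence at 0: 2/3.
At -2/3: a logarithmic branch point.

Branch term (-5/2)*log(1 - ψ/(-2/3)): its argument vanishes at ψ = -2/3, a logarithmic branch point, modulus 2/3.
The radius of convergence is the smallest modulus among the singular points: 2/3.


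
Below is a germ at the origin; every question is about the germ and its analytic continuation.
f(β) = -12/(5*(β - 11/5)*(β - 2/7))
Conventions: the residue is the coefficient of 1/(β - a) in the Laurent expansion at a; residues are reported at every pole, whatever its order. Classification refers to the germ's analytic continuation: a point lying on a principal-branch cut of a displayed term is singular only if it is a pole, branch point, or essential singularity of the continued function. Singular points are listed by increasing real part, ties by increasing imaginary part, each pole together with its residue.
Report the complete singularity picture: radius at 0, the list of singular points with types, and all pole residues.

Denominator factor (β - 11/5): pole of order 1 at 11/5, modulus 11/5.
Denominator factor (β - 2/7): pole of order 1 at 2/7, modulus 2/7.
The radius of convergence is the smallest modulus among the singular points: 2/7.
At the order-1 pole 2/7 set g(β) = (β - (2/7))*f(β) = -12/(5*(β - 11/5)).
Simple pole: residue = g(a) at a = 2/7, which is 84/67.
At the order-1 pole 11/5 set g(β) = (β - (11/5))*f(β) = -12/(5*(β - 2/7)).
Simple pole: residue = g(a) at a = 11/5, which is -84/67.
List the singular points by increasing real part (a conjugate pair: the negative imaginary part first).

Radius of convergence at 0: 2/7.
At 2/7: a pole of order 1; residue 84/67.
At 11/5: a pole of order 1; residue -84/67.


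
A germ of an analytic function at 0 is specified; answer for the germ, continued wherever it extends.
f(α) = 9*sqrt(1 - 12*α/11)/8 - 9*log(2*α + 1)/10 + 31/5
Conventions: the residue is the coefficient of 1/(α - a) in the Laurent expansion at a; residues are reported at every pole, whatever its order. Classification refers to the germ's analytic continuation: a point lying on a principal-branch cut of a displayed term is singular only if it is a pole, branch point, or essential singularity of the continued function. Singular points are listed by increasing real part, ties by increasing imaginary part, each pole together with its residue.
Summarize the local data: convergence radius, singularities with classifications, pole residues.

Branch term (9/8)*sqrt(1 - α/(11/12)): its argument vanishes at α = 11/12, a square-root branch point, modulus 11/12.
Branch term (-9/10)*log(1 - α/(-1/2)): its argument vanishes at α = -1/2, a logarithmic branch point, modulus 1/2.
The radius of convergence is the smallest modulus among the singular points: 1/2.
List the singular points by increasing real part (a conjugate pair: the negative imaginary part first).

Radius of convergence at 0: 1/2.
At -1/2: a logarithmic branch point.
At 11/12: an algebraic (square-root) branch point.


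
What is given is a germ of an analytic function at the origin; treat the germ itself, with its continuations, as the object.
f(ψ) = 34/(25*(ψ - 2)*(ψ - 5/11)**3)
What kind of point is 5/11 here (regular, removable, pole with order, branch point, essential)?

The point is a pole of order 3.

The denominator factor ψ - 5/11 vanishes at 5/11 and appears to the power 3; the numerator there equals 34/25, nonzero, and no other factor vanishes.
Hence a pole whose order is the multiplicity, 3.


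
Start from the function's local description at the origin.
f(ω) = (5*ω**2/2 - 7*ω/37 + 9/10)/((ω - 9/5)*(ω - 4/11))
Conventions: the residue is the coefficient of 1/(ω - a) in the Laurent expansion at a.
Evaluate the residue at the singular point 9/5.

At the order-1 pole 9/5 set g(ω) = (ω - (9/5))*f(ω) = (5*ω**2/2 - 7*ω/37 + 9/10)/(ω - 4/11).
Simple pole: residue = g(a) at a = 9/5, which is 17622/2923.

The residue is 17622/2923.


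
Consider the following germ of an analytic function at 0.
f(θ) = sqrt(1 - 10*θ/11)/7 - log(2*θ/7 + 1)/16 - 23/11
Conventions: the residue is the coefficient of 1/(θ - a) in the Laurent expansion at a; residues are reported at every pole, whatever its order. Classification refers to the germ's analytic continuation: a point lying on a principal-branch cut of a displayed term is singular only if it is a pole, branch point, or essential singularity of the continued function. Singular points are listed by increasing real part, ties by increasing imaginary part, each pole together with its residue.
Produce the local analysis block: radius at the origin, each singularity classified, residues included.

Branch term (1/7)*sqrt(1 - θ/(11/10)): its argument vanishes at θ = 11/10, a square-root branch point, modulus 11/10.
Branch term (-1/16)*log(1 - θ/(-7/2)): its argument vanishes at θ = -7/2, a logarithmic branch point, modulus 7/2.
The radius of convergence is the smallest modulus among the singular points: 11/10.
List the singular points by increasing real part (a conjugate pair: the negative imaginary part first).

Radius of convergence at 0: 11/10.
At -7/2: a logarithmic branch point.
At 11/10: an algebraic (square-root) branch point.


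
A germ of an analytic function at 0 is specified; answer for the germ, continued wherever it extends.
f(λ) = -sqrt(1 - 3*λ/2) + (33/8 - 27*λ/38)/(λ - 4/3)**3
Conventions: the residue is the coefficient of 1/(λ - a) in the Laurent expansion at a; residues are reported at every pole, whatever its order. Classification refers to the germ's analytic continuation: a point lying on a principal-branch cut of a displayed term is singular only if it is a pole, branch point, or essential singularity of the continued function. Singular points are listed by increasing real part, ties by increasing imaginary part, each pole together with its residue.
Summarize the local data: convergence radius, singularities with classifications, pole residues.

Denominator factor (λ - 4/3)^3: pole of order 3 at 4/3, modulus 4/3.
Branch term (-1)*sqrt(1 - λ/(2/3)): its argument vanishes at λ = 2/3, a square-root branch point, modulus 2/3.
The radius of convergence is the smallest modulus among the singular points: 2/3.
The branch term is analytic at 4/3 and contributes nothing to the residue; only the rational part matters.
At the order-3 pole 4/3 set g(λ) = (λ - (4/3))^3*(rational part) = 33/8 - 27*λ/38.
Order-3 pole: residue = g''(a)/2; g''(4/3) = 0, so the residue is 0.
List the singular points by increasing real part (a conjugate pair: the negative imaginary part first).

Radius of convergence at 0: 2/3.
At 2/3: an algebraic (square-root) branch point.
At 4/3: a pole of order 3; residue 0.


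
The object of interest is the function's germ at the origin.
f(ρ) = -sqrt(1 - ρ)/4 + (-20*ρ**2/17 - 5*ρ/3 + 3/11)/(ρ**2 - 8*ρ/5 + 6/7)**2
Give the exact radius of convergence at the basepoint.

Denominator factor (ρ**2 - 8*ρ/5 + 6/7)^2: discriminant -152/175, complex-conjugate roots (4/5) + ((1/35)*sqrt(266))*i and (4/5) - ((1/35)*sqrt(266))*i; poles of order 2, moduli (1/7)*sqrt(42) and (1/7)*sqrt(42).
Branch term (-1/4)*sqrt(1 - ρ/(1)): its argument vanishes at ρ = 1, a square-root branch point, modulus 1.
The radius of convergence is the smallest modulus among the singular points: (1/7)*sqrt(42).

The radius of convergence is (1/7)*sqrt(42).


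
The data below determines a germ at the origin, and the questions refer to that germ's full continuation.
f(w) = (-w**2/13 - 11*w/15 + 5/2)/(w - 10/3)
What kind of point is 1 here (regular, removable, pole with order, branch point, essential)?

Denominator factors: w - 10/3 = -7/3 at w = 1 — none vanishes.
So the germ continues analytically to 1.

The point is a regular point.


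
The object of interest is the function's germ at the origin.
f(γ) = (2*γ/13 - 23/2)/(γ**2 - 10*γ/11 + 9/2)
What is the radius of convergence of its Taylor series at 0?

Denominator factor (γ**2 - 10*γ/11 + 9/2): discriminant -2078/121, complex-conjugate roots (5/11) + ((1/22)*sqrt(2078))*i and (5/11) - ((1/22)*sqrt(2078))*i; poles of order 1, moduli (3/2)*sqrt(2) and (3/2)*sqrt(2).
The radius of convergence is the smallest modulus among the singular points: (3/2)*sqrt(2).

The radius of convergence is (3/2)*sqrt(2).


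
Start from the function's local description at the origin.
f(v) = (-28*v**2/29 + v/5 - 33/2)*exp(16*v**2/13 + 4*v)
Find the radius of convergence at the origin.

The factor exp(16*v**2/13 + 4*v) is entire and contributes no finite singular point.
The polynomial part has no poles.
No finite singular points: the Taylor series at 0 converges everywhere.

The radius of convergence is infinite.


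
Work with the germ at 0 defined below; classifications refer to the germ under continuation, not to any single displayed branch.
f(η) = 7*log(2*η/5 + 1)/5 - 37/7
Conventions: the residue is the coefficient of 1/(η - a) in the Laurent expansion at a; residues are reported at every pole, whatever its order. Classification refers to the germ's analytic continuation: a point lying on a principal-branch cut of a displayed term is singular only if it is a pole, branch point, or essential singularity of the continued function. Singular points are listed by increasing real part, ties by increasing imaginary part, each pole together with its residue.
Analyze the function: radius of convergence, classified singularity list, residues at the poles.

Branch term (7/5)*log(1 - η/(-5/2)): its argument vanishes at η = -5/2, a logarithmic branch point, modulus 5/2.
The radius of convergence is the smallest modulus among the singular points: 5/2.

Radius of convergence at 0: 5/2.
At -5/2: a logarithmic branch point.


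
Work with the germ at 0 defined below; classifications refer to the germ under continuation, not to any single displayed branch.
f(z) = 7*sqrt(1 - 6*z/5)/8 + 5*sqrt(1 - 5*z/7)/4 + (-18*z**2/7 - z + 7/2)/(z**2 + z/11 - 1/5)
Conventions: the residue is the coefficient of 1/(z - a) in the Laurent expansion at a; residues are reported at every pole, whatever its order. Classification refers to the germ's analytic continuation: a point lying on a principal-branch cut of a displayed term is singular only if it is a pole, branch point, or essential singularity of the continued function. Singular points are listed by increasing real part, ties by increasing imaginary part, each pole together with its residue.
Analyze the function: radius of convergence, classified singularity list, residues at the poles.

Denominator factor (z**2 + z/11 - 1/5): discriminant 489/605, real irrational roots -1/22 + (1/110)*sqrt(2445) and -1/22 - (1/110)*sqrt(2445); poles of order 1, moduli -1/22 + (1/110)*sqrt(2445) and 1/22 + (1/110)*sqrt(2445).
Branch term (7/8)*sqrt(1 - z/(5/6)): its argument vanishes at z = 5/6, a square-root branch point, modulus 5/6.
Branch term (5/4)*sqrt(1 - z/(7/5)): its argument vanishes at z = 7/5, a square-root branch point, modulus 7/5.
The radius of convergence is the smallest modulus among the singular points: -1/22 + (1/110)*sqrt(2445).
The branch terms are analytic at -1/22 - (1/110)*sqrt(2445) and contribute nothing to the residue; only the rational part matters.
The factor z**2 + z/11 - 1/5 splits as (z - a)(z - a') with a = -1/22 - (1/110)*sqrt(2445), a' = -1/22 + (1/110)*sqrt(2445). At the order-1 pole a set g(z) = (z - a)*(rational part) = [-18*z**2/7 - z + 7/2] / (z - a').
Simple pole: residue = g(a) at a = -1/22 - (1/110)*sqrt(2445), which is -59/154 - (4264/62755)*sqrt(2445).
The branch terms are analytic at -1/22 + (1/110)*sqrt(2445) and contribute nothing to the residue; only the rational part matters.
The factor z**2 + z/11 - 1/5 splits as (z - a)(z - a') with a = -1/22 + (1/110)*sqrt(2445), a' = -1/22 - (1/110)*sqrt(2445). At the order-1 pole a set g(z) = (z - a)*(rational part) = [-18*z**2/7 - z + 7/2] / (z - a').
Simple pole: residue = g(a) at a = -1/22 + (1/110)*sqrt(2445), which is -59/154 + (4264/62755)*sqrt(2445).
List the singular points by increasing real part (a conjugate pair: the negative imaginary part first).

Radius of convergence at 0: -1/22 + (1/110)*sqrt(2445).
At -1/22 - (1/110)*sqrt(2445): a pole of order 1; residue -59/154 - (4264/62755)*sqrt(2445).
At -1/22 + (1/110)*sqrt(2445): a pole of order 1; residue -59/154 + (4264/62755)*sqrt(2445).
At 5/6: an algebraic (square-root) branch point.
At 7/5: an algebraic (square-root) branch point.


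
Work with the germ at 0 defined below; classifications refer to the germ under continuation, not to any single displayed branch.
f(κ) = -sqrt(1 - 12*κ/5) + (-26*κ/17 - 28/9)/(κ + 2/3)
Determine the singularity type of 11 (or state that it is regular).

The point is a regular point.

Denominator factors: κ + 2/3 = 35/3 at κ = 11 — none vanishes.
Branch term sqrt(1 - κ/(5/12)): argument at 11 is -127/5, nonzero, so 11 is not its branch point (a point on a principal cut is still regular for the continued germ).
So the germ continues analytically to 11.


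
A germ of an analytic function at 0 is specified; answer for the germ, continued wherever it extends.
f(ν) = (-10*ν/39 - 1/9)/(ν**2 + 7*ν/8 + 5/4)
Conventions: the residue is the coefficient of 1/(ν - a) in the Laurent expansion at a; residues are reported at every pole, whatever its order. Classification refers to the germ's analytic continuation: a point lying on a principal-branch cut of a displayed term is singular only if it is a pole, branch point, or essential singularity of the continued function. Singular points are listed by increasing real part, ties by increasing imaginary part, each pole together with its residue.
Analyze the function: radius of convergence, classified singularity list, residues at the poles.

Denominator factor (ν**2 + 7*ν/8 + 5/4): discriminant -271/64, complex-conjugate roots (-7/16) + ((1/16)*sqrt(271))*i and (-7/16) - ((1/16)*sqrt(271))*i; poles of order 1, moduli (1/2)*sqrt(5) and (1/2)*sqrt(5).
The radius of convergence is the smallest modulus among the singular points: (1/2)*sqrt(5).
The factor ν**2 + 7*ν/8 + 5/4 splits as (ν - a)(ν - a') with a = (-7/16) - ((1/16)*sqrt(271))*i, a' = (-7/16) + ((1/16)*sqrt(271))*i. At the order-1 pole a set g(ν) = (ν - a)*f(ν) = [-10*ν/39 - 1/9] / (ν - a').
Simple pole: residue = g(a) at a = (-7/16) - ((1/16)*sqrt(271))*i, which is (-5/39) + ((1/31707)*sqrt(271))*i.
The factor ν**2 + 7*ν/8 + 5/4 splits as (ν - a)(ν - a') with a = (-7/16) + ((1/16)*sqrt(271))*i, a' = (-7/16) - ((1/16)*sqrt(271))*i. At the order-1 pole a set g(ν) = (ν - a)*f(ν) = [-10*ν/39 - 1/9] / (ν - a').
Simple pole: residue = g(a) at a = (-7/16) + ((1/16)*sqrt(271))*i, which is (-5/39) - ((1/31707)*sqrt(271))*i.
List the singular points by increasing real part (a conjugate pair: the negative imaginary part first).

Radius of convergence at 0: (1/2)*sqrt(5).
At (-7/16) - ((1/16)*sqrt(271))*i: a pole of order 1; residue (-5/39) + ((1/31707)*sqrt(271))*i.
At (-7/16) + ((1/16)*sqrt(271))*i: a pole of order 1; residue (-5/39) - ((1/31707)*sqrt(271))*i.


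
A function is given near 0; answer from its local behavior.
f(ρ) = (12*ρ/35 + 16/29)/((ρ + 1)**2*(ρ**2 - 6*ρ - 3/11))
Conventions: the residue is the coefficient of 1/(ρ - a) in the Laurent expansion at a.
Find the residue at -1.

At the order-2 pole -1 set g(ρ) = (ρ - (-1))^2*f(ρ) = (12*ρ/35 + 16/29)/(ρ**2 - 6*ρ - 3/11).
Order-2 pole: residue = g'(a); g'(-1) = 17446/198505, so the residue is 17446/198505.

The residue is 17446/198505.


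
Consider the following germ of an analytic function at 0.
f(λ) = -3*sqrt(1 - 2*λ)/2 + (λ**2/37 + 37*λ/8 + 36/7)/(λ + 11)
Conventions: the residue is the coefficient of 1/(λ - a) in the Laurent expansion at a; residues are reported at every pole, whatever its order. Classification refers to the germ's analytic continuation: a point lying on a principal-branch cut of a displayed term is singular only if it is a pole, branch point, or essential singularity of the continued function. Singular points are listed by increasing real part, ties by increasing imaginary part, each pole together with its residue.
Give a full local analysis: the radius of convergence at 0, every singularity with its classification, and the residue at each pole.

Denominator factor (λ + 11): pole of order 1 at -11, modulus 11.
Branch term (-3/2)*sqrt(1 - λ/(1/2)): its argument vanishes at λ = 1/2, a square-root branch point, modulus 1/2.
The radius of convergence is the smallest modulus among the singular points: 1/2.
The branch term is analytic at -11 and contributes nothing to the residue; only the rational part matters.
At the order-1 pole -11 set g(λ) = (λ - (-11))*(rational part) = λ**2/37 + 37*λ/8 + 36/7.
Simple pole: residue = g(a) at a = -11, which is -87981/2072.
List the singular points by increasing real part (a conjugate pair: the negative imaginary part first).

Radius of convergence at 0: 1/2.
At -11: a pole of order 1; residue -87981/2072.
At 1/2: an algebraic (square-root) branch point.


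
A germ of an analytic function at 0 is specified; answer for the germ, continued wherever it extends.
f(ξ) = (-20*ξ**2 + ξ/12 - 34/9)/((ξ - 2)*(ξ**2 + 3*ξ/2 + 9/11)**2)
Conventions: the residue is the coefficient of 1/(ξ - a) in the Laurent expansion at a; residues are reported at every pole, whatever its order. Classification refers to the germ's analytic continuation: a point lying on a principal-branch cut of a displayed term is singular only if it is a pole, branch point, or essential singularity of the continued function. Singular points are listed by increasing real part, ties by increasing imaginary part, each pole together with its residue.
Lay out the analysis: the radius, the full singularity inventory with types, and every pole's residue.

Radius of convergence at 0: (3/11)*sqrt(11).
At (-3/4) - ((3/44)*sqrt(55))*i: a pole of order 2; residue (4235/6192) + ((6992821/4179600)*sqrt(55))*i.
At (-3/4) + ((3/44)*sqrt(55))*i: a pole of order 2; residue (4235/6192) - ((6992821/4179600)*sqrt(55))*i.
At 2: a pole of order 1; residue -4235/3096.


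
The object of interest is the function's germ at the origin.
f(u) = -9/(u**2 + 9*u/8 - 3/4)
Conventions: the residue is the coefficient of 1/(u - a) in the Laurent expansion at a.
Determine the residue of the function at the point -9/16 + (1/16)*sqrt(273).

The factor u**2 + 9*u/8 - 3/4 splits as (u - a)(u - a') with a = -9/16 + (1/16)*sqrt(273), a' = -9/16 - (1/16)*sqrt(273). At the order-1 pole a set g(u) = (u - a)*f(u) = [-9] / (u - a').
Simple pole: residue = g(a) at a = -9/16 + (1/16)*sqrt(273), which is -(24/91)*sqrt(273).

The residue is -(24/91)*sqrt(273).


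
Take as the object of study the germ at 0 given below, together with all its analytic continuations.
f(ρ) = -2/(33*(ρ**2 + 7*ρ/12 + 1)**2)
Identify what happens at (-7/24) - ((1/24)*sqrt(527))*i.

The point is a pole of order 2.

The denominator factor ρ**2 + 7*ρ/12 + 1 vanishes at (-7/24) - ((1/24)*sqrt(527))*i and appears to the power 2; the numerator there equals -2/33, nonzero, and no other factor vanishes.
Hence a pole whose order is the multiplicity, 2.


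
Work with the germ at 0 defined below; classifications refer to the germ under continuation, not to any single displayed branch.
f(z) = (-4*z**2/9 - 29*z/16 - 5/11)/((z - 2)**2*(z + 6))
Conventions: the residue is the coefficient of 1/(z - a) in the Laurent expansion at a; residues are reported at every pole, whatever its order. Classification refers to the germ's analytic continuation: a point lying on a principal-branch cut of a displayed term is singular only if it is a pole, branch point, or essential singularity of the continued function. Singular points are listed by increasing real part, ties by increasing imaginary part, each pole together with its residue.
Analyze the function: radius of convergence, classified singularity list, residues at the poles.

Denominator factor (z - 2)^2: pole of order 2 at 2, modulus 2.
Denominator factor (z + 6): pole of order 1 at -6, modulus 6.
The radius of convergence is the smallest modulus among the singular points: 2.
At the order-1 pole -6 set g(z) = (z - (-6))*f(z) = (-4*z**2/9 - 29*z/16 - 5/11)/(z - 2)**2.
Simple pole: residue = g(a) at a = -6, which is -491/5632.
At the order-2 pole 2 set g(z) = (z - (2))^2*f(z) = (-4*z**2/9 - 29*z/16 - 5/11)/(z + 6).
Order-2 pole: residue = g'(a); g'(2) = -18109/50688, so the residue is -18109/50688.
List the singular points by increasing real part (a conjugate pair: the negative imaginary part first).

Radius of convergence at 0: 2.
At -6: a pole of order 1; residue -491/5632.
At 2: a pole of order 2; residue -18109/50688.


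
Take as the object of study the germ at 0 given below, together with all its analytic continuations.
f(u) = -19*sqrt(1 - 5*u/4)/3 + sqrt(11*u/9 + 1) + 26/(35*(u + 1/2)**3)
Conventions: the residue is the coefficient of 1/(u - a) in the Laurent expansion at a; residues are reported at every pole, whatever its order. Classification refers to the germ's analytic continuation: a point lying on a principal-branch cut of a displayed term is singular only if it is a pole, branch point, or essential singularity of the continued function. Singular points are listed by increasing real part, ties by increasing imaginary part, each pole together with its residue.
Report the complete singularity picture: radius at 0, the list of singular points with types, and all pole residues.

Radius of convergence at 0: 1/2.
At -9/11: an algebraic (square-root) branch point.
At -1/2: a pole of order 3; residue 0.
At 4/5: an algebraic (square-root) branch point.

Denominator factor (u + 1/2)^3: pole of order 3 at -1/2, modulus 1/2.
Branch term (1)*sqrt(1 - u/(-9/11)): its argument vanishes at u = -9/11, a square-root branch point, modulus 9/11.
Branch term (-19/3)*sqrt(1 - u/(4/5)): its argument vanishes at u = 4/5, a square-root branch point, modulus 4/5.
The radius of convergence is the smallest modulus among the singular points: 1/2.
The branch terms are analytic at -1/2 and contribute nothing to the residue; only the rational part matters.
At the order-3 pole -1/2 set g(u) = (u - (-1/2))^3*(rational part) = 26/35.
Order-3 pole: residue = g''(a)/2; g''(-1/2) = 0, so the residue is 0.
List the singular points by increasing real part (a conjugate pair: the negative imaginary part first).


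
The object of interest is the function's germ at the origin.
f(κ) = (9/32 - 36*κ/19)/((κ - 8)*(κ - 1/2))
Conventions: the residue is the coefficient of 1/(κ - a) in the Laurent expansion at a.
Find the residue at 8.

At the order-1 pole 8 set g(κ) = (κ - (8))*f(κ) = (9/32 - 36*κ/19)/(κ - 1/2).
Simple pole: residue = g(a) at a = 8, which is -603/304.

The residue is -603/304.


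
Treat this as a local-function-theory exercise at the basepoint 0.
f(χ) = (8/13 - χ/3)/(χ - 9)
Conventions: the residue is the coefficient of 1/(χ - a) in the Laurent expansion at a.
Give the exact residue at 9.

The residue is -31/13.

At the order-1 pole 9 set g(χ) = (χ - (9))*f(χ) = 8/13 - χ/3.
Simple pole: residue = g(a) at a = 9, which is -31/13.


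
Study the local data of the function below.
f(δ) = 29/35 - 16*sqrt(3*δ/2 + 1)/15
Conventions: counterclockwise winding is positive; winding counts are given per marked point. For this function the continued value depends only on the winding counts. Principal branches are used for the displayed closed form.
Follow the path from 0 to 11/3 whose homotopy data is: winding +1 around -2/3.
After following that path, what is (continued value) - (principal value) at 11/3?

The rational part is single-valued and drops out of the difference; each branch term changes only by its own monodromy.
(-16/15)*sqrt(1 - δ/(-2/3)): winding +1 is odd, the square root flips sign, contributing -2*(-16/15)*sqrt(1 - (11/3)/(-2/3)) = -2*(-16/15)*sqrt(13/2) = (16/15)*sqrt(26).
Summing the contributions at δ = 11/3 gives (16/15)*sqrt(26).

Continued minus principal equals (16/15)*sqrt(26).


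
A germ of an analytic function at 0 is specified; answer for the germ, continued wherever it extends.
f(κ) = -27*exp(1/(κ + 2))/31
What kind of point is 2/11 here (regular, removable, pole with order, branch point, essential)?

The point is a regular point.

There is no denominator, hence no pole anywhere.
The essential point of exp(1/(κ - (-2))) is -2, not 2/11.
So the germ continues analytically to 2/11.


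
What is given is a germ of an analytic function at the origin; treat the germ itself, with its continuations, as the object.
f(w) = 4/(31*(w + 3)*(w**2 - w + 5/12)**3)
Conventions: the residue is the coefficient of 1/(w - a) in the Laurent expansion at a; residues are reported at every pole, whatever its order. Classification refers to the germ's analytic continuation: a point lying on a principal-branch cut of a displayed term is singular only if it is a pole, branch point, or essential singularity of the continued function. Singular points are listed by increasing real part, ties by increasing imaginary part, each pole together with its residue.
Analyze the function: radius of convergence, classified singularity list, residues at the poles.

Radius of convergence at 0: (1/6)*sqrt(15).
At -3: a pole of order 1; residue 6912/102546419.
At (1/2) - ((1/6)*sqrt(6))*i: a pole of order 3; residue (-3456/102546419) + ((25638606/102546419)*sqrt(6))*i.
At (1/2) + ((1/6)*sqrt(6))*i: a pole of order 3; residue (-3456/102546419) - ((25638606/102546419)*sqrt(6))*i.

Denominator factor (w + 3): pole of order 1 at -3, modulus 3.
Denominator factor (w**2 - w + 5/12)^3: discriminant -2/3, complex-conjugate roots (1/2) + ((1/6)*sqrt(6))*i and (1/2) - ((1/6)*sqrt(6))*i; poles of order 3, moduli (1/6)*sqrt(15) and (1/6)*sqrt(15).
The radius of convergence is the smallest modulus among the singular points: (1/6)*sqrt(15).
At the order-1 pole -3 set g(w) = (w - (-3))*f(w) = 4/(31*(w**2 - w + 5/12)**3).
Simple pole: residue = g(a) at a = -3, which is 6912/102546419.
The factor w**2 - w + 5/12 splits as (w - a)(w - a') with a = (1/2) - ((1/6)*sqrt(6))*i, a' = (1/2) + ((1/6)*sqrt(6))*i. At the order-3 pole a set g(w) = (w - a)^3*f(w) = [4/(31*(w + 3))] / (w - a')^3.
Order-3 pole: residue = g''(a)/2; g''((1/2) - ((1/6)*sqrt(6))*i) = (-6912/102546419) + ((51277212/102546419)*sqrt(6))*i, so the residue is (-3456/102546419) + ((25638606/102546419)*sqrt(6))*i.
The factor w**2 - w + 5/12 splits as (w - a)(w - a') with a = (1/2) + ((1/6)*sqrt(6))*i, a' = (1/2) - ((1/6)*sqrt(6))*i. At the order-3 pole a set g(w) = (w - a)^3*f(w) = [4/(31*(w + 3))] / (w - a')^3.
Order-3 pole: residue = g''(a)/2; g''((1/2) + ((1/6)*sqrt(6))*i) = (-6912/102546419) - ((51277212/102546419)*sqrt(6))*i, so the residue is (-3456/102546419) - ((25638606/102546419)*sqrt(6))*i.
List the singular points by increasing real part (a conjugate pair: the negative imaginary part first).


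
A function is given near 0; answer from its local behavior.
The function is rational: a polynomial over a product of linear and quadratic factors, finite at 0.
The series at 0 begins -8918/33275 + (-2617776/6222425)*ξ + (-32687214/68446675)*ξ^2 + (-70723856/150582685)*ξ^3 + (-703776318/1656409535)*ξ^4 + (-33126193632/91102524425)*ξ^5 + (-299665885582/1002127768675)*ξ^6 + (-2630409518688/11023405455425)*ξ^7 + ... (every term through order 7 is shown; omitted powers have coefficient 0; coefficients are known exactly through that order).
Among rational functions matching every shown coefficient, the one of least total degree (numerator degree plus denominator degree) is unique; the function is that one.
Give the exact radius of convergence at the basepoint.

No rational of total degree below 4 reproduces all 8 coefficients; solving the [1/3] Pade equations on them gives f(ξ) = (26/25 - 6*ξ/17)/(ξ - 11/7)**3, whose expansion matches every shown term.
Denominator factor (ξ - 11/7)^3: pole of order 3 at 11/7, modulus 11/7.
The radius of convergence is the smallest modulus among the singular points: 11/7.

The radius of convergence is 11/7.


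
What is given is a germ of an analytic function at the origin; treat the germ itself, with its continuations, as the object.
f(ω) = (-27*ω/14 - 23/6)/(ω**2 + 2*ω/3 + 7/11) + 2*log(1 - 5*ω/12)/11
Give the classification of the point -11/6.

Denominator factors: ω**2 + 2*ω/3 + 7/11 = 1099/396 at ω = -11/6 — none vanishes.
Branch term log(1 - ω/(12/5)): argument at -11/6 is 127/72, nonzero, so -11/6 is not its branch point (a point on a principal cut is still regular for the continued germ).
So the germ continues analytically to -11/6.

The point is a regular point.


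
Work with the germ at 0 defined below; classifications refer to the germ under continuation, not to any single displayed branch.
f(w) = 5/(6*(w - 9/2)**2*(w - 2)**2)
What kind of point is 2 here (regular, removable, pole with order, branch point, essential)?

The denominator factor w - 2 vanishes at 2 and appears to the power 2; the numerator there equals 5/6, nonzero, and no other factor vanishes.
Hence a pole whose order is the multiplicity, 2.

The point is a pole of order 2.


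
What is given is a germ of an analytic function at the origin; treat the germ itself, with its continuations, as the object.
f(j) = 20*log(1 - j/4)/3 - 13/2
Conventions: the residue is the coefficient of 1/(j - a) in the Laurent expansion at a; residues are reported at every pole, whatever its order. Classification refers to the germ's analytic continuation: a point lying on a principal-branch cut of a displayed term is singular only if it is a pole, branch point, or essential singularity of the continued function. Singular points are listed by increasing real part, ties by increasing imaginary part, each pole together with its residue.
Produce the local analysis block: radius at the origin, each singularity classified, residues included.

Branch term (20/3)*log(1 - j/(4)): its argument vanishes at j = 4, a logarithmic branch point, modulus 4.
The radius of convergence is the smallest modulus among the singular points: 4.

Radius of convergence at 0: 4.
At 4: a logarithmic branch point.


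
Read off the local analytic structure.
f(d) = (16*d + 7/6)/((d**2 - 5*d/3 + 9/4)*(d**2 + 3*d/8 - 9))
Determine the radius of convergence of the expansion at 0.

The radius of convergence is 3/2.

Denominator factor (d**2 - 5*d/3 + 9/4): discriminant -56/9, complex-conjugate roots (5/6) + ((1/3)*sqrt(14))*i and (5/6) - ((1/3)*sqrt(14))*i; poles of order 1, moduli 3/2 and 3/2.
Denominator factor (d**2 + 3*d/8 - 9): discriminant 2313/64, real irrational roots -3/16 + (3/16)*sqrt(257) and -3/16 - (3/16)*sqrt(257); poles of order 1, moduli -3/16 + (3/16)*sqrt(257) and 3/16 + (3/16)*sqrt(257).
The radius of convergence is the smallest modulus among the singular points: 3/2.


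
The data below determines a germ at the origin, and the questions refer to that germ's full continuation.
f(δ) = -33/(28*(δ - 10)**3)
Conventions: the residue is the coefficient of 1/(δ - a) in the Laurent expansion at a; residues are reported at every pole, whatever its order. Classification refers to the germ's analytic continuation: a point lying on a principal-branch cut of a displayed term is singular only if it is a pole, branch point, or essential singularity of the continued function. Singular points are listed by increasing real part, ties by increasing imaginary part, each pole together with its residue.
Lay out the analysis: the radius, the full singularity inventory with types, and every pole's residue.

Radius of convergence at 0: 10.
At 10: a pole of order 3; residue 0.

Denominator factor (δ - 10)^3: pole of order 3 at 10, modulus 10.
The radius of convergence is the smallest modulus among the singular points: 10.
At the order-3 pole 10 set g(δ) = (δ - (10))^3*f(δ) = -33/28.
Order-3 pole: residue = g''(a)/2; g''(10) = 0, so the residue is 0.


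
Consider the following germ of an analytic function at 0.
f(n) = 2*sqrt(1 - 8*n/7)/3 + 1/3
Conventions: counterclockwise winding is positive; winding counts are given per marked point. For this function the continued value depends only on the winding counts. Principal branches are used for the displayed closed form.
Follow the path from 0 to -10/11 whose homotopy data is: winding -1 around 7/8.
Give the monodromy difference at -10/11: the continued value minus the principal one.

The rational part is single-valued and drops out of the difference; each branch term changes only by its own monodromy.
(2/3)*sqrt(1 - n/(7/8)): winding -1 is odd, the square root flips sign, contributing -2*(2/3)*sqrt(1 - (-10/11)/(7/8)) = -2*(2/3)*sqrt(157/77) = -(4/231)*sqrt(12089).
Summing the contributions at n = -10/11 gives -(4/231)*sqrt(12089).

Continued minus principal equals -(4/231)*sqrt(12089).


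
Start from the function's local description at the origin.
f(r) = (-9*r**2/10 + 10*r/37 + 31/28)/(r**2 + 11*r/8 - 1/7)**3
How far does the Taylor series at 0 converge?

The radius of convergence is -11/16 + (1/112)*sqrt(7721).

Denominator factor (r**2 + 11*r/8 - 1/7)^3: discriminant 1103/448, real irrational roots -11/16 + (1/112)*sqrt(7721) and -11/16 - (1/112)*sqrt(7721); poles of order 3, moduli -11/16 + (1/112)*sqrt(7721) and 11/16 + (1/112)*sqrt(7721).
The radius of convergence is the smallest modulus among the singular points: -11/16 + (1/112)*sqrt(7721).


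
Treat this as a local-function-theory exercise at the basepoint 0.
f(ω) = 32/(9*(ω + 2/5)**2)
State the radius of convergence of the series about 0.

Denominator factor (ω + 2/5)^2: pole of order 2 at -2/5, modulus 2/5.
The radius of convergence is the smallest modulus among the singular points: 2/5.

The radius of convergence is 2/5.
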